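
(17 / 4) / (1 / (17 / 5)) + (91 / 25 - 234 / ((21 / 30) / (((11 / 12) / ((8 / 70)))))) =-66579 / 25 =-2663.16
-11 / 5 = -2.20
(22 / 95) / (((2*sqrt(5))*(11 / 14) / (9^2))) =1134*sqrt(5) / 475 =5.34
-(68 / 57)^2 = -4624 / 3249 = -1.42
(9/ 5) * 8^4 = 36864/ 5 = 7372.80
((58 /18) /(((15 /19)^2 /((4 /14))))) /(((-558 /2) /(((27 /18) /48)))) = -10469 /63277200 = -0.00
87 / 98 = 0.89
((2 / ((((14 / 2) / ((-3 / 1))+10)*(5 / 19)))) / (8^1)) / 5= 57 / 2300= 0.02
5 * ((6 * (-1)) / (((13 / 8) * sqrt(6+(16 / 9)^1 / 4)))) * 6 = -2160 * sqrt(58) / 377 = -43.63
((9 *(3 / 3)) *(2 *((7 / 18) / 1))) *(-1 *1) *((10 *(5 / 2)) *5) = -875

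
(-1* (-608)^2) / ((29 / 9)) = -3326976 / 29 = -114723.31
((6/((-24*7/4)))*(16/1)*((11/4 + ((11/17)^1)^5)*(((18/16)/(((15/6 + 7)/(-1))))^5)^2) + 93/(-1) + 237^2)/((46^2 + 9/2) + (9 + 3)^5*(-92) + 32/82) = -349776125807346557669663570665/142779861499071771052839146749952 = -0.00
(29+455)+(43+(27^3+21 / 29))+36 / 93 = 18169789 / 899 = 20211.11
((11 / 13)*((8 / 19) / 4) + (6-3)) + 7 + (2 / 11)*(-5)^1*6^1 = 12592 / 2717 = 4.63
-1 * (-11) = 11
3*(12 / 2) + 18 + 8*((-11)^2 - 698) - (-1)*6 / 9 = -13738 / 3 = -4579.33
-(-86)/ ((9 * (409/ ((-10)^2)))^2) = 860000/ 13549761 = 0.06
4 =4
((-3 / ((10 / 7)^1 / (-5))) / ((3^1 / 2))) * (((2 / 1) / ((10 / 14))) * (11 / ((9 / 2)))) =2156 / 45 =47.91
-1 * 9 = -9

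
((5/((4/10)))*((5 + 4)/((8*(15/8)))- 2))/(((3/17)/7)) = -4165/6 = -694.17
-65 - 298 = -363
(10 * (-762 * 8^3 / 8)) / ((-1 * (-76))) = -121920 / 19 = -6416.84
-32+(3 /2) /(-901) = -57667 /1802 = -32.00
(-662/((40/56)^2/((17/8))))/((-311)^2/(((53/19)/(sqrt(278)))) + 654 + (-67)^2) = 28656718559/675374070178300 - 26854881712981*sqrt(278)/93876995754783700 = -0.00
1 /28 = 0.04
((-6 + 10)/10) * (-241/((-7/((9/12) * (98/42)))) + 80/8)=281/10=28.10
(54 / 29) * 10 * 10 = 5400 / 29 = 186.21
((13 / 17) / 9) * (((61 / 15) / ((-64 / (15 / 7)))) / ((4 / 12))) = -0.03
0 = 0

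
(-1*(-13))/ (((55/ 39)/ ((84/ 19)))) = 42588/ 1045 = 40.75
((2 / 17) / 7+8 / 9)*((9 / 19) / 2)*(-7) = -1.50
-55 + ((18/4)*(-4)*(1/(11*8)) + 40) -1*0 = -15.20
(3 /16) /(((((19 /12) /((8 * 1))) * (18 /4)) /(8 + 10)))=72 /19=3.79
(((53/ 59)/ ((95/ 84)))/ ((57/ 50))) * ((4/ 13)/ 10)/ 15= 0.00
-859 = -859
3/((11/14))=42/11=3.82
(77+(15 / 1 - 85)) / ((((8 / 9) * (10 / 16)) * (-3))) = -21 / 5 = -4.20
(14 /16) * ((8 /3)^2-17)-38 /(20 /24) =-19531 /360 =-54.25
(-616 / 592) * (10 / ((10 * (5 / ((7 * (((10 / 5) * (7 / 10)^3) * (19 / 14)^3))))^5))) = -82.97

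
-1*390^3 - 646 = -59319646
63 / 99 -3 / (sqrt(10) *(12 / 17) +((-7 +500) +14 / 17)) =612 *sqrt(10) / 70474585 +97722500 / 155044087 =0.63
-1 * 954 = -954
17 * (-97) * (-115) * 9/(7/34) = 58028310/7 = 8289758.57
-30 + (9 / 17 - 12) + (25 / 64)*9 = -41295 / 1088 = -37.95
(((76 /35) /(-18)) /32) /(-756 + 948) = -19 /967680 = -0.00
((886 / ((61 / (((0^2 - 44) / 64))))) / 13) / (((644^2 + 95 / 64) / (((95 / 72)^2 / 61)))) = -43978825 / 832015259067096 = -0.00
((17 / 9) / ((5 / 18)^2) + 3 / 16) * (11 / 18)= 36179 / 2400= 15.07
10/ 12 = 0.83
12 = 12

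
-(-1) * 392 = 392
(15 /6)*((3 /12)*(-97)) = -485 /8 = -60.62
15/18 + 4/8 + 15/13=97/39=2.49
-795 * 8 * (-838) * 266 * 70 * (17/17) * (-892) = -88520868307200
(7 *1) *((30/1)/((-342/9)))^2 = 1575/361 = 4.36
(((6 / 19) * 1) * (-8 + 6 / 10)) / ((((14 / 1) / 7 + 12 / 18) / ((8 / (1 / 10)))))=-1332 / 19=-70.11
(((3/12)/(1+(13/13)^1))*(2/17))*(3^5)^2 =59049/68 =868.37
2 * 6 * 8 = 96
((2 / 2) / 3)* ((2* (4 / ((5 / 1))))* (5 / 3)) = 0.89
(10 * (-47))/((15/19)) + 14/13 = -23176/39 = -594.26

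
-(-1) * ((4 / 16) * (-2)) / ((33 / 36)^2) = -72 / 121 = -0.60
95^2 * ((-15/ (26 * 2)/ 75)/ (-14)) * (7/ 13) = 1805/ 1352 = 1.34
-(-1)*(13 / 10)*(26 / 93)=169 / 465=0.36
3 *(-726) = -2178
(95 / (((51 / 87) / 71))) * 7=1369235 / 17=80543.24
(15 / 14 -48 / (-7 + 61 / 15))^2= 7209225 / 23716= 303.98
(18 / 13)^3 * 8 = 46656 / 2197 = 21.24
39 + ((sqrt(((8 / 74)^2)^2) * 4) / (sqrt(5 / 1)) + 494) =64 * sqrt(5) / 6845 + 533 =533.02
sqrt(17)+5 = 9.12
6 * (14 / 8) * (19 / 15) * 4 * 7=1862 / 5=372.40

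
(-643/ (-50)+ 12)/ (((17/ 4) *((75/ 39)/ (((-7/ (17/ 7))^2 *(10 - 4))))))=465573108/ 3070625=151.62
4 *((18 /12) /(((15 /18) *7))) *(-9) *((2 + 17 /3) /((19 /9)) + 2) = -34668 /665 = -52.13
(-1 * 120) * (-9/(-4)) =-270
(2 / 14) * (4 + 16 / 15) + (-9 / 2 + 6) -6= -793 / 210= -3.78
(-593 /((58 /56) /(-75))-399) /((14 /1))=176247 /58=3038.74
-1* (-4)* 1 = 4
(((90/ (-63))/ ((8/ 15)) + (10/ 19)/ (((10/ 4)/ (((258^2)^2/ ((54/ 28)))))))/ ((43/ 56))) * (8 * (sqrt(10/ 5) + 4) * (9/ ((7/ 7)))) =37053019733616 * sqrt(2)/ 817 + 148212078934464/ 817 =245548301063.18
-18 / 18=-1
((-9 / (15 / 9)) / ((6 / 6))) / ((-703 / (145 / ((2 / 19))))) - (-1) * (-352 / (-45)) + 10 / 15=63503 / 3330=19.07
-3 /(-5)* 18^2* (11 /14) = 5346 /35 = 152.74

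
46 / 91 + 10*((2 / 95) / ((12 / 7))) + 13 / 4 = 80467 / 20748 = 3.88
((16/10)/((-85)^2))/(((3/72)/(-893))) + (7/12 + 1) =-1371097/433500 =-3.16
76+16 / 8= 78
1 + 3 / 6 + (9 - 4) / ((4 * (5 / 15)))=21 / 4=5.25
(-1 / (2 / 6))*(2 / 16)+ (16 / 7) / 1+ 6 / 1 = 443 / 56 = 7.91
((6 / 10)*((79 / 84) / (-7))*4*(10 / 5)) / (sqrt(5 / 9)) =-474*sqrt(5) / 1225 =-0.87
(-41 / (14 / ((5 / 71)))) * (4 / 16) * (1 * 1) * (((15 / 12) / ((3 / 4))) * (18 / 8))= -3075 / 15904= -0.19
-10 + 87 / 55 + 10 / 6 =-1114 / 165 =-6.75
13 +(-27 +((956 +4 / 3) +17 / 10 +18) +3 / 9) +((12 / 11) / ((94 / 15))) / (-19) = 283891823 / 294690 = 963.36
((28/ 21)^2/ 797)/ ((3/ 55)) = 880/ 21519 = 0.04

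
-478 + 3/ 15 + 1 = -2384/ 5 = -476.80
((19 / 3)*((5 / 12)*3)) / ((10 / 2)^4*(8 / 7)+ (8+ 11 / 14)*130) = 133 / 31188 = 0.00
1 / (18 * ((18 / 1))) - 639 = -207035 / 324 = -639.00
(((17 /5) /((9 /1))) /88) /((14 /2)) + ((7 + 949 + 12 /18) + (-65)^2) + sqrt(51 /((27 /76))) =2 * sqrt(323) /3 + 143635817 /27720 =5193.65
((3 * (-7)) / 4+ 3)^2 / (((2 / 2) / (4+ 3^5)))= 20007 / 16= 1250.44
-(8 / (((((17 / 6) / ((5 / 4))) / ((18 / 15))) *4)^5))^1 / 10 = -59049 / 1817416960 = -0.00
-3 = -3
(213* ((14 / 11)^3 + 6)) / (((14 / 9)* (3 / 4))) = 13712940 / 9317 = 1471.82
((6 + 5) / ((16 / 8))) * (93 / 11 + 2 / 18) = 424 / 9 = 47.11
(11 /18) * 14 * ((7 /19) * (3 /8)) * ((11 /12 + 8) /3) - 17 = -221399 /16416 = -13.49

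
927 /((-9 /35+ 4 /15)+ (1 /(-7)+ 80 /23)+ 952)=0.97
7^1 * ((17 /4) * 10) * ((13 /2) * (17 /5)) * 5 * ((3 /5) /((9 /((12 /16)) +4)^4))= 78897 /262144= 0.30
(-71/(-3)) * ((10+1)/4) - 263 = -2375/12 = -197.92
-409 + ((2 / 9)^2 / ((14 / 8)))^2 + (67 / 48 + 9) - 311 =-3650074847 / 5143824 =-709.60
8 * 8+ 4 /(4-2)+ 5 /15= 199 /3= 66.33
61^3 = 226981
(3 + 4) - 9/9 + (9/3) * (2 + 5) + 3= 30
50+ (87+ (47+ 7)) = 191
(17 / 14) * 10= 85 / 7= 12.14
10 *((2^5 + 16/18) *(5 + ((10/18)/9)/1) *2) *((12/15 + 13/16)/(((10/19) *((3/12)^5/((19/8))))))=6028388096/243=24808181.47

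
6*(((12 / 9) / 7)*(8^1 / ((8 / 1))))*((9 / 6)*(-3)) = -5.14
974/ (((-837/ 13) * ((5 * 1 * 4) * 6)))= -0.13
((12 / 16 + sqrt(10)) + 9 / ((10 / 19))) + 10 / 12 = sqrt(10) + 1121 / 60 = 21.85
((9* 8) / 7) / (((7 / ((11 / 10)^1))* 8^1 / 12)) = 2.42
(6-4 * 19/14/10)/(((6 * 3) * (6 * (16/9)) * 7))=191/47040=0.00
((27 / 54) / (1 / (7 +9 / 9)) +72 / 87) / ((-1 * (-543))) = 140 / 15747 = 0.01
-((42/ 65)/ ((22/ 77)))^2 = -21609/ 4225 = -5.11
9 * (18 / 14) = 11.57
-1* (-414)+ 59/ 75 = 31109/ 75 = 414.79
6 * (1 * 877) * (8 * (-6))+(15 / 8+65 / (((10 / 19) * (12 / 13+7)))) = -208108235 / 824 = -252558.54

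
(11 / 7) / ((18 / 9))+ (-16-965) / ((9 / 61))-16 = -93299 / 14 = -6664.21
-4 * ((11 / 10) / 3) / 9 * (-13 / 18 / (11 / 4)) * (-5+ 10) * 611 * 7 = 222404 / 243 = 915.24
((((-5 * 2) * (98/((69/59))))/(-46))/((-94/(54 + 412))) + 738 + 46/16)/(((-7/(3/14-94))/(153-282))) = -21917426878217/19492592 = -1124397.76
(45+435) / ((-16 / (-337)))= 10110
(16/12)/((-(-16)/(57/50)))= 19/200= 0.10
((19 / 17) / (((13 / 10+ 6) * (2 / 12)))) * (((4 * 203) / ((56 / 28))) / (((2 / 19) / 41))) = 180276180 / 1241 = 145266.87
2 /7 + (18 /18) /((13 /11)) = 103 /91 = 1.13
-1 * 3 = -3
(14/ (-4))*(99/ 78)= -231/ 52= -4.44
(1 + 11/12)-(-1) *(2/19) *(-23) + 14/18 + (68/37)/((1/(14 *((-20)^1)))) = -13016441/25308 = -514.32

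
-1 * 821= -821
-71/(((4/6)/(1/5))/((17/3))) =-1207/10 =-120.70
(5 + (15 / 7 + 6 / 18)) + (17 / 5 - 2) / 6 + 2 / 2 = 1829 / 210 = 8.71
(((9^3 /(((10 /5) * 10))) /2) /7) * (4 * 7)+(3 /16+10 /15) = 17701 /240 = 73.75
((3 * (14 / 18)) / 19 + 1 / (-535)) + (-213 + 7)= -6278282 / 30495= -205.88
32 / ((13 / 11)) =352 / 13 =27.08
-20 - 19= -39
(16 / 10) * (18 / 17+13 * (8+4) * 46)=195216 / 17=11483.29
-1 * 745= -745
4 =4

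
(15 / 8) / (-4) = -15 / 32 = -0.47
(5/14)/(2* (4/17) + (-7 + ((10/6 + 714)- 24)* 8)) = 0.00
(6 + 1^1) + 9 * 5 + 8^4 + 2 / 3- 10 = 12416 / 3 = 4138.67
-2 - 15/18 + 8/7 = -71/42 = -1.69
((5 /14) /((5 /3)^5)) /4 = 243 /35000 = 0.01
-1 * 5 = -5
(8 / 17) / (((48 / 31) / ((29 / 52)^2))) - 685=-188902409 / 275808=-684.91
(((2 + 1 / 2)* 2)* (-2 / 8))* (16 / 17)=-20 / 17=-1.18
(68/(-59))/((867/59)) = -4/51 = -0.08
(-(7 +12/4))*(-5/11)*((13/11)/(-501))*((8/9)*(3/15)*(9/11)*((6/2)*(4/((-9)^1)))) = 4160/2000493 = 0.00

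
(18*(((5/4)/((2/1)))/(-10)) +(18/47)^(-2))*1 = 3689/648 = 5.69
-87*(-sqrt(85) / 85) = 9.44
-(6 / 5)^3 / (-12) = 18 / 125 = 0.14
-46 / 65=-0.71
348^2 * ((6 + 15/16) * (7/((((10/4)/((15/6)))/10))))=58811130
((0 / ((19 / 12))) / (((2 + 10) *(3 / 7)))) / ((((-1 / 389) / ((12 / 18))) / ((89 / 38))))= 0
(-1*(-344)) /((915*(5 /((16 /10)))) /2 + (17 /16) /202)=1111808 /4620767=0.24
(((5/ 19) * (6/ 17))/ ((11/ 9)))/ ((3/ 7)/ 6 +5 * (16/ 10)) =3780/ 401489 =0.01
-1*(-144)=144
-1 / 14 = -0.07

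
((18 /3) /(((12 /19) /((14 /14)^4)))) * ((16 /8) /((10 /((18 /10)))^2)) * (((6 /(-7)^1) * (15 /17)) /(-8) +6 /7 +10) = 8022807 /1190000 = 6.74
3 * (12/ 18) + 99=101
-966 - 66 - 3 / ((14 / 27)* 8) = -1032.72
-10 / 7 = -1.43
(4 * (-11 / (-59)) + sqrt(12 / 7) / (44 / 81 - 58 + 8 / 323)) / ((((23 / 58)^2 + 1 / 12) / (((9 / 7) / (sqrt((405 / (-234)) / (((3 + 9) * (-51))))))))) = -1188166482 * sqrt(46410) / 111729133355 + 1998216 * sqrt(2210) / 1253455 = 72.65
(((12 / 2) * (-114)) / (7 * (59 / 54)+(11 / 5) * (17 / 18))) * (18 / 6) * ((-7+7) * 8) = 0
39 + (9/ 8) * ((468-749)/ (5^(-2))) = -62913/ 8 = -7864.12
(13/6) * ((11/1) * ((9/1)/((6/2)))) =143/2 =71.50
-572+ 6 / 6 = -571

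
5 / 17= 0.29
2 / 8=1 / 4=0.25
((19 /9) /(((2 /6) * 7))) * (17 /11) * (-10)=-13.98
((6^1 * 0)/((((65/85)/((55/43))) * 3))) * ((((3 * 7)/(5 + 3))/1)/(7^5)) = 0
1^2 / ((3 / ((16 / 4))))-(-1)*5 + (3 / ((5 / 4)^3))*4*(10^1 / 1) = 5083 / 75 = 67.77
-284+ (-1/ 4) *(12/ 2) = -571/ 2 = -285.50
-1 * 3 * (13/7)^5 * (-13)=14480427/16807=861.57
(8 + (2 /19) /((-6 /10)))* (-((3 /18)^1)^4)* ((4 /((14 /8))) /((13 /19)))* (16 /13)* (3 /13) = -7136 /1245699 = -0.01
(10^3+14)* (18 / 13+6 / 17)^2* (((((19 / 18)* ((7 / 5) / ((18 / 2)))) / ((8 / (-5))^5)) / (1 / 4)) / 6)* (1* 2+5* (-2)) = 665000 / 2601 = 255.67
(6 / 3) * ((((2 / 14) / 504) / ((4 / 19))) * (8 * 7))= 19 / 126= 0.15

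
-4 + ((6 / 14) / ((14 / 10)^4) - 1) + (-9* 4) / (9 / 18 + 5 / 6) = -535949 / 16807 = -31.89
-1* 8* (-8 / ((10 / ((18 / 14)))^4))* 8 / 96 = 2187 / 1500625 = 0.00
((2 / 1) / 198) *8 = 8 / 99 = 0.08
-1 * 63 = -63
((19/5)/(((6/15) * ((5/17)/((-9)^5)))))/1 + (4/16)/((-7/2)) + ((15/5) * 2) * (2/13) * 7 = -867810721/455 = -1907276.31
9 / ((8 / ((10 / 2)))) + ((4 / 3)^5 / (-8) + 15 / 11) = 6.46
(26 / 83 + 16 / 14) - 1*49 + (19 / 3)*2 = -60791 / 1743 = -34.88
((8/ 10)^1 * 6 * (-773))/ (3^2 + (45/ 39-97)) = 42.72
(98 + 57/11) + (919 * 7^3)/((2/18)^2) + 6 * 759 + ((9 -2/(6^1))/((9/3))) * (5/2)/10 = 5056372511/198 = 25537234.90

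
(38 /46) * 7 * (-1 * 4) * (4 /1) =-2128 /23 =-92.52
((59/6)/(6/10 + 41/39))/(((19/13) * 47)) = 49855/575092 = 0.09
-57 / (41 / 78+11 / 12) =-988 / 25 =-39.52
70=70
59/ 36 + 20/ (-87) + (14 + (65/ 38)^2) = 1727533/ 94221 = 18.33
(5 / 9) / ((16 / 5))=25 / 144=0.17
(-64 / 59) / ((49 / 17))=-1088 / 2891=-0.38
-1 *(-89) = 89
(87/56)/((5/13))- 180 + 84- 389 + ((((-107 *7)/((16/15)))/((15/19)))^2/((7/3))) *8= 3037281739/1120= 2711858.70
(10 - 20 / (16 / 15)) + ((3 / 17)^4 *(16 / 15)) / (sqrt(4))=-14615311 / 1670420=-8.75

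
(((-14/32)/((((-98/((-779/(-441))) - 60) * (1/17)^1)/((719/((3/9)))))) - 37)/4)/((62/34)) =831305219/59492224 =13.97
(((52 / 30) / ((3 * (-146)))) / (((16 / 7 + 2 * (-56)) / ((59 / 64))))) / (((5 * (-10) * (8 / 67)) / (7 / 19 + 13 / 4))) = -3956953 / 196340613120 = -0.00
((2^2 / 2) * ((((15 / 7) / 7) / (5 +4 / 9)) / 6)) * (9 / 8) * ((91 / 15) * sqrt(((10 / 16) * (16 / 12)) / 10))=117 * sqrt(3) / 5488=0.04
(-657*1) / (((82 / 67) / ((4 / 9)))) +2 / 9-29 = -98657 / 369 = -267.36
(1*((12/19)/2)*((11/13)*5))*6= 1980/247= 8.02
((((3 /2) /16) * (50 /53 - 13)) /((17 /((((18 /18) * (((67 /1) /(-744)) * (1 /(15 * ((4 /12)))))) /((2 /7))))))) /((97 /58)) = 8691039 /3467912960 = 0.00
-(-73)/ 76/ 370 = 73/ 28120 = 0.00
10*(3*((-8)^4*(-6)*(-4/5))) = 589824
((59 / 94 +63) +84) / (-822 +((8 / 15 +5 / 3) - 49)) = -69385 / 408336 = -0.17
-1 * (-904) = 904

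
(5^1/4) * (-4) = -5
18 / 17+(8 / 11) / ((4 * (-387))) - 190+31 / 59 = -804494123 / 4269771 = -188.42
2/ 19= 0.11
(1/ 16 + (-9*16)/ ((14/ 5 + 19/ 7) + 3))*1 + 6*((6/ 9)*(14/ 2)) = 26581/ 2384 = 11.15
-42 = -42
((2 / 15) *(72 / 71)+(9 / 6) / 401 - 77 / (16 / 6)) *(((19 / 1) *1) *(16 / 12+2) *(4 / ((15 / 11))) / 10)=-2279894683 / 4270650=-533.85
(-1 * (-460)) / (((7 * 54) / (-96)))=-7360 / 63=-116.83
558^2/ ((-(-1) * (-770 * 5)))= -155682/ 1925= -80.87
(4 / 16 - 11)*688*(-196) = 1449616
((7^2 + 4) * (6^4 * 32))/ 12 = 183168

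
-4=-4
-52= -52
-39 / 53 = -0.74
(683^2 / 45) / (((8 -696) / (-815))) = 76037707 / 6192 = 12279.99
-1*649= -649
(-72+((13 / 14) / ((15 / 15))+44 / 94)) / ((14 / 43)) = -1997651 / 9212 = -216.85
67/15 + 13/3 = 8.80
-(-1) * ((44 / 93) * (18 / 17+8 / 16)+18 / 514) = 313891 / 406317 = 0.77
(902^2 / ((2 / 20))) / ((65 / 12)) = 1502038.15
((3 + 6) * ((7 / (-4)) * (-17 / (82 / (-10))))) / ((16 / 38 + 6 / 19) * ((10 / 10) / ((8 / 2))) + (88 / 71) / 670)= -2420004825 / 13789694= -175.49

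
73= 73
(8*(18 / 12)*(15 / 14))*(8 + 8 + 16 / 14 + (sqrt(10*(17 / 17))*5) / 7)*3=1350*sqrt(10) / 49 + 32400 / 49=748.35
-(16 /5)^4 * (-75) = 196608 /25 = 7864.32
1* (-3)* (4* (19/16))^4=-390963/256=-1527.20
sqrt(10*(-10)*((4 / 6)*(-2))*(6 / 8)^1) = 10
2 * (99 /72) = 11 /4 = 2.75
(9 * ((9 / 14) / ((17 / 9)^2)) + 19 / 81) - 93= -29870203 / 327726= -91.14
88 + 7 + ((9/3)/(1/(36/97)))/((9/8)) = 95.99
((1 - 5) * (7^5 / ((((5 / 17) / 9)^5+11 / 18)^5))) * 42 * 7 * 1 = -2620192930666547558004283434024570454705060556878274011355749632 / 11298916039430731604510942757878303240736043618362048757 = -231897725.54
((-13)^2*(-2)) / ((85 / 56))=-18928 / 85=-222.68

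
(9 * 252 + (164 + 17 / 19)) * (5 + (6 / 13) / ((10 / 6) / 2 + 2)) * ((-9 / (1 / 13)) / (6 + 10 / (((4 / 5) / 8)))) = -13864.26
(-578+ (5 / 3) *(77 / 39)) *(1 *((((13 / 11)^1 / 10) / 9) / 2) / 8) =-67241 / 142560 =-0.47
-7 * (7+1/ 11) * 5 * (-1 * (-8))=-21840/ 11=-1985.45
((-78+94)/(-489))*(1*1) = -16/489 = -0.03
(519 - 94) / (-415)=-85 / 83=-1.02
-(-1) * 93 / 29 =93 / 29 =3.21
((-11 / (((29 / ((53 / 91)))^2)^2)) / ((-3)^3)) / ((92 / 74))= 3211425767 / 60239194602872922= 0.00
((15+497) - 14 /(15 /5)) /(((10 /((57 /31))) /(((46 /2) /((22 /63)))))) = 20951091 /3410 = 6144.01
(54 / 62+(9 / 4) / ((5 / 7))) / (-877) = -2493 / 543740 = -0.00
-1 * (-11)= 11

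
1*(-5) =-5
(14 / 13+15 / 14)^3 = 59776471 / 6028568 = 9.92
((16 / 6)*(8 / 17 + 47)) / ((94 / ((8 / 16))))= 0.67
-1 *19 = -19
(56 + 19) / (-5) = -15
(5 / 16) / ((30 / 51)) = 17 / 32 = 0.53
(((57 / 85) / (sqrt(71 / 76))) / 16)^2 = 61731 / 32830400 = 0.00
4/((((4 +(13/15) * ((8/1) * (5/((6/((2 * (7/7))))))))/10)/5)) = 90/7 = 12.86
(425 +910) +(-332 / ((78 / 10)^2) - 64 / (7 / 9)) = 13279549 / 10647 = 1247.26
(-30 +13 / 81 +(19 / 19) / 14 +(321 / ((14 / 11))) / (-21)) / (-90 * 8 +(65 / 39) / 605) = 20063978 / 345777957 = 0.06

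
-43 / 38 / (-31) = 43 / 1178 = 0.04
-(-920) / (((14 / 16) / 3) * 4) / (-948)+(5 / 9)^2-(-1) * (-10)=-471365 / 44793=-10.52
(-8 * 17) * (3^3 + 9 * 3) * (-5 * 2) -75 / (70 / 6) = 514035 / 7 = 73433.57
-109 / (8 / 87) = -9483 / 8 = -1185.38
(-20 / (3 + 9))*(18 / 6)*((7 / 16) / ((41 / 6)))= -105 / 328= -0.32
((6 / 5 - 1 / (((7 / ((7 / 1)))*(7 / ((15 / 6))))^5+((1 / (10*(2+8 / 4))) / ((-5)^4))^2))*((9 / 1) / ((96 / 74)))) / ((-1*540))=-11881880300111 / 774466560007200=-0.02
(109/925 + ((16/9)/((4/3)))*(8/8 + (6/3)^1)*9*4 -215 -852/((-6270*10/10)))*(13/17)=-177801312/3286525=-54.10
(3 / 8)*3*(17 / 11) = 153 / 88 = 1.74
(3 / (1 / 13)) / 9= 13 / 3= 4.33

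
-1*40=-40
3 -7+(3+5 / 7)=-2 / 7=-0.29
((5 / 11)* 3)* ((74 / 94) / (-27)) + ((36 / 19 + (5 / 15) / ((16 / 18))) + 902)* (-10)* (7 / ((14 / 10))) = -15988768985 / 353628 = -45213.53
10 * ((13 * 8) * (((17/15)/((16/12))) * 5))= 4420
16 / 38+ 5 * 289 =27463 / 19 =1445.42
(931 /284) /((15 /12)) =931 /355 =2.62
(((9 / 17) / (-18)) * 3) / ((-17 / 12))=18 / 289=0.06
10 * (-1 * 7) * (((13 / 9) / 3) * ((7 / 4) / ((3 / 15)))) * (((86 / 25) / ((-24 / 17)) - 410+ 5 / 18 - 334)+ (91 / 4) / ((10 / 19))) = 805983997 / 3888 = 207300.41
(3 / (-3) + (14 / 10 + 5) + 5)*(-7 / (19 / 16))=-5824 / 95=-61.31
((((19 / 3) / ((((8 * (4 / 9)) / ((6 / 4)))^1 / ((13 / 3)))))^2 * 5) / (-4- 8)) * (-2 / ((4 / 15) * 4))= 13727025 / 131072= 104.73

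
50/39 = 1.28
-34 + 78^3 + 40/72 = 474518.56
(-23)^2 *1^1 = 529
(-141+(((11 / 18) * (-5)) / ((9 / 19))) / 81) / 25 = -1851247 / 328050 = -5.64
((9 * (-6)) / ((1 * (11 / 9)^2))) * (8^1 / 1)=-34992 / 121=-289.19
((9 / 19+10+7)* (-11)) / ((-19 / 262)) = 956824 / 361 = 2650.48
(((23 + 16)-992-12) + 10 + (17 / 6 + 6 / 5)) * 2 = -28529 / 15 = -1901.93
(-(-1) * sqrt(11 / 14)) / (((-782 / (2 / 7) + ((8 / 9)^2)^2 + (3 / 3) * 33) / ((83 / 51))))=-181521 * sqrt(154) / 4221369824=-0.00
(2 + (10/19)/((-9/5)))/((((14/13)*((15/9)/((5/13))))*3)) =0.12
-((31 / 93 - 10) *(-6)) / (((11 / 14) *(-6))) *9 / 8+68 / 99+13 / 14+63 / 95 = 385901 / 23940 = 16.12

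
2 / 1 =2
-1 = -1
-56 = -56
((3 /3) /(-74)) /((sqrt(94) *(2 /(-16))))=2 *sqrt(94) /1739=0.01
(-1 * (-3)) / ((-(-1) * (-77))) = -3 / 77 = -0.04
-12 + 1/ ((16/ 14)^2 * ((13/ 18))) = -4551/ 416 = -10.94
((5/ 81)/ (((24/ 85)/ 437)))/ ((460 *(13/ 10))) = 8075/ 50544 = 0.16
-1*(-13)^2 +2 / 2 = -168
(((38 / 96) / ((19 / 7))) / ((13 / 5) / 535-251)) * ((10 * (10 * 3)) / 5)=-13375 / 383664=-0.03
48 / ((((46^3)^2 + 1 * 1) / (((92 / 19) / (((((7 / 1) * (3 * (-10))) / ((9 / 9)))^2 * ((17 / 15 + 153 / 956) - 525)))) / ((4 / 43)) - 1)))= -1678027680256 / 331210346103021239855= -0.00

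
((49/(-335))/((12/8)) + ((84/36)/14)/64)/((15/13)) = -0.08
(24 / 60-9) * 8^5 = -1409024 / 5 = -281804.80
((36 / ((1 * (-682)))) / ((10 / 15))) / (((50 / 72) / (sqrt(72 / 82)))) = -5832 * sqrt(41) / 349525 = -0.11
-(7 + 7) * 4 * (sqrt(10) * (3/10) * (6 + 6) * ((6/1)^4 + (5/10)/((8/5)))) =-1306683 * sqrt(10)/5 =-826418.89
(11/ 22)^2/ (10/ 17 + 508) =17/ 34584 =0.00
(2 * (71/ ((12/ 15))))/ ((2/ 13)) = 4615/ 4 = 1153.75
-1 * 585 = -585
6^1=6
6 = 6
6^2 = 36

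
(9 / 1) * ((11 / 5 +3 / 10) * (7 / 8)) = 315 / 16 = 19.69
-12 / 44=-3 / 11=-0.27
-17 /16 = -1.06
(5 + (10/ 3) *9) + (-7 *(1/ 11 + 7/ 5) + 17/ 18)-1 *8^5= -32415067/ 990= -32742.49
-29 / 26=-1.12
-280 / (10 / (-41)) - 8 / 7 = 1146.86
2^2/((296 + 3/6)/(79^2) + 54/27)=49928/25557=1.95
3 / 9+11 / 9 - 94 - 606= -6286 / 9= -698.44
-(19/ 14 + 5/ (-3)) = 13/ 42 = 0.31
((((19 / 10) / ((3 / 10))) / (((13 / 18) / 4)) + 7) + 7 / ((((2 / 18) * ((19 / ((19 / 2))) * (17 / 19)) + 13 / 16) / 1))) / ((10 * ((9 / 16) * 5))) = 1.74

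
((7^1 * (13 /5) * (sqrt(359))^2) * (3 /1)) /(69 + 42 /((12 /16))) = 98007 /625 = 156.81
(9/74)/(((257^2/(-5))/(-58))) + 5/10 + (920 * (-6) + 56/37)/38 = -144.72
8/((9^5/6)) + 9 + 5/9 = 188098/19683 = 9.56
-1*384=-384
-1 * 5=-5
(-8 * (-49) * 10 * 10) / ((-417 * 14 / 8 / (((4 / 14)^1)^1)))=-6400 / 417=-15.35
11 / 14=0.79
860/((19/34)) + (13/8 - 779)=115759/152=761.57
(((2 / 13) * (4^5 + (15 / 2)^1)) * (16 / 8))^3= 70240512376 / 2197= 31971102.58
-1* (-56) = 56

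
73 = 73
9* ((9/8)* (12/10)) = 243/20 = 12.15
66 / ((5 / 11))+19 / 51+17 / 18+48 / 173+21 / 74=720207548 / 4896765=147.08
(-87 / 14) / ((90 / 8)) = -58 / 105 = -0.55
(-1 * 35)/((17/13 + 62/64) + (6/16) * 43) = -2912/1531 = -1.90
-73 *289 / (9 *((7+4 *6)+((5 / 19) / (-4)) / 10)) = -3206744 / 42399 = -75.63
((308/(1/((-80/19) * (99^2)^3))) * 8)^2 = 34441631527108152557738597607014400/361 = 95406181515535048636395010000000.00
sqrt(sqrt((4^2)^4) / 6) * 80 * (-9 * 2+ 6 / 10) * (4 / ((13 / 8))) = -118784 * sqrt(6) / 13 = -22381.55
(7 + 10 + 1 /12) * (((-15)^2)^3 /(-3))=-259453125 /4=-64863281.25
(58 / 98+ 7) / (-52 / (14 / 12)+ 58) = 186 / 329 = 0.57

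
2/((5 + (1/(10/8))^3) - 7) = -125/93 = -1.34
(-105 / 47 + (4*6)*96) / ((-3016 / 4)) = -108183 / 35438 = -3.05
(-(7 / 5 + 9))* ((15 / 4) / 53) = -39 / 53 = -0.74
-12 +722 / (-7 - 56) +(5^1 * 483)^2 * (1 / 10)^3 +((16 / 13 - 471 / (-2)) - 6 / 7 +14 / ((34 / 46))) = 3376928687 / 556920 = 6063.58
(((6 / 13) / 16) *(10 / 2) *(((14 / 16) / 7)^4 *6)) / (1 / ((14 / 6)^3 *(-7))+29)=108045 / 14824669184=0.00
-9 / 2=-4.50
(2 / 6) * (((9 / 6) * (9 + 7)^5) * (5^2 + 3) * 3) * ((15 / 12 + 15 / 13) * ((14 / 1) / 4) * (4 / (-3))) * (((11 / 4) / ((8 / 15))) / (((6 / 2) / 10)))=-110387200000 / 13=-8491323076.92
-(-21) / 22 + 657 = 14475 / 22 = 657.95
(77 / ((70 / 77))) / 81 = 847 / 810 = 1.05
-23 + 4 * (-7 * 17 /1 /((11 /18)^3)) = -2806645 /1331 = -2108.67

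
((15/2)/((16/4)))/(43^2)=15/14792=0.00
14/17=0.82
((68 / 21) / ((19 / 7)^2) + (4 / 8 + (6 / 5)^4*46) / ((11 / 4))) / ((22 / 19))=131441381 / 4310625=30.49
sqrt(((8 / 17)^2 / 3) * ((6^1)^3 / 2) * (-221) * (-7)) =48 * sqrt(1547) / 17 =111.05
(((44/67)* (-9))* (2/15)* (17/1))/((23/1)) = -0.58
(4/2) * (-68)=-136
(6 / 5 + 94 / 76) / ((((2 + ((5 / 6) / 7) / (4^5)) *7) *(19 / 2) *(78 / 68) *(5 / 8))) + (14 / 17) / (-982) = 0.02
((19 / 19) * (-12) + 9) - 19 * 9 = -174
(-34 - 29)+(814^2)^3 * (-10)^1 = -2909018139426847423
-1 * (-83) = 83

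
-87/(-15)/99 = 29/495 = 0.06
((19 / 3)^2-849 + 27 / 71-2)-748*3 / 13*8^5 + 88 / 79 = -3712469367241 / 656253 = -5657070.32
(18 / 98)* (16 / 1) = 144 / 49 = 2.94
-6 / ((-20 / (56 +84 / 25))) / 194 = 1113 / 12125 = 0.09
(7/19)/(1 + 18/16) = 56/323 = 0.17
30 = 30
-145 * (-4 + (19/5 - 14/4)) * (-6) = -3219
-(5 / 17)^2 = -25 / 289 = -0.09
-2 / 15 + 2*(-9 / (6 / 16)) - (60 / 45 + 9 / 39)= -9691 / 195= -49.70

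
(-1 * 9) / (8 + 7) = -3 / 5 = -0.60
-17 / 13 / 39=-17 / 507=-0.03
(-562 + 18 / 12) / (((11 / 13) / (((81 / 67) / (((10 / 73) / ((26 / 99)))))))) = -124467993 / 81070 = -1535.32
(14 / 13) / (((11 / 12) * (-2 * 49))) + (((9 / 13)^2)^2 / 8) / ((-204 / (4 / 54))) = -7177245 / 598181584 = -0.01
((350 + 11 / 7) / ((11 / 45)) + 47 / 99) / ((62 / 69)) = 11465891 / 7161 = 1601.16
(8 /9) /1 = 0.89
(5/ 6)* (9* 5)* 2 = 75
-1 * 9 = -9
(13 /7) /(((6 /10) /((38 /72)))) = 1235 /756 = 1.63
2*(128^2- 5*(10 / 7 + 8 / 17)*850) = 116376 / 7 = 16625.14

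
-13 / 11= -1.18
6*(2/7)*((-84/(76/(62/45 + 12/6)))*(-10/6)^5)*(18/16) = 92.59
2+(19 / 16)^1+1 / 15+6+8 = 4141 / 240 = 17.25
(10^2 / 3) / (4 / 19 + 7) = 4.62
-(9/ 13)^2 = -81/ 169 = -0.48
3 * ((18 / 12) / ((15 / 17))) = 51 / 10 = 5.10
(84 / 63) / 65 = 4 / 195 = 0.02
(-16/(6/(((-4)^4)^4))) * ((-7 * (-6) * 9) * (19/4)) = -20564303413248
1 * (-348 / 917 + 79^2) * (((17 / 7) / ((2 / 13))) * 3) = 3794116287 / 12838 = 295537.96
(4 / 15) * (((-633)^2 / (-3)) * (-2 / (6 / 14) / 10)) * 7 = 8726116 / 75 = 116348.21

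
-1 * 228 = -228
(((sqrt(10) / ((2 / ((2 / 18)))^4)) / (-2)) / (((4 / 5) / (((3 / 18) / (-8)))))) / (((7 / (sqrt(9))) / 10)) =25 * sqrt(10) / 47029248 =0.00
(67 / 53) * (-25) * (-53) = 1675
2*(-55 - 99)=-308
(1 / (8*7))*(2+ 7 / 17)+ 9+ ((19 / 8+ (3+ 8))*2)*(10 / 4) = 36137 / 476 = 75.92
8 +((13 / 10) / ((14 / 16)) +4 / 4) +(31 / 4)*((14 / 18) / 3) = 47231 / 3780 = 12.49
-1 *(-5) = 5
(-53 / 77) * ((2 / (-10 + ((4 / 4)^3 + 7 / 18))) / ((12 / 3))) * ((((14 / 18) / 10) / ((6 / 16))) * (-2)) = -0.02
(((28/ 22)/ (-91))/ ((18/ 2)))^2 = 4/ 1656369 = 0.00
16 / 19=0.84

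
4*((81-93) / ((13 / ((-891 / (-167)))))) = -42768 / 2171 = -19.70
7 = 7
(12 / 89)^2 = 144 / 7921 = 0.02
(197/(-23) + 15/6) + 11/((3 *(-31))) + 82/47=-892495/201066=-4.44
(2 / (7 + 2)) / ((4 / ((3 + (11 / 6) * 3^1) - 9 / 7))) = 101 / 252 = 0.40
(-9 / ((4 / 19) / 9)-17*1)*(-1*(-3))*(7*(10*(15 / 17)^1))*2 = -148883.82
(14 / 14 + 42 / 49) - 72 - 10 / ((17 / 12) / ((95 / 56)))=-1396 / 17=-82.12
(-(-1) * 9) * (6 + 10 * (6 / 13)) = 1242 / 13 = 95.54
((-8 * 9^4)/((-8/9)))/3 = 19683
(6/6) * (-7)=-7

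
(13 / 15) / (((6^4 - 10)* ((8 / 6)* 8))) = 13 / 205760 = 0.00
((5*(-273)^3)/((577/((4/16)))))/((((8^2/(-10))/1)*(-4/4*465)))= -33910695/2289536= -14.81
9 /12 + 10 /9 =67 /36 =1.86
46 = 46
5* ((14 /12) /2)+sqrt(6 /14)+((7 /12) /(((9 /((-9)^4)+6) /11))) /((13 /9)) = sqrt(21) /7+178273 /48750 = 4.31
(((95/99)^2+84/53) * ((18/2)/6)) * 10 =6508045/173151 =37.59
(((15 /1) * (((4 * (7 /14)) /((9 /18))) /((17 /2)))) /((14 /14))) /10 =12 /17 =0.71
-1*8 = -8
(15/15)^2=1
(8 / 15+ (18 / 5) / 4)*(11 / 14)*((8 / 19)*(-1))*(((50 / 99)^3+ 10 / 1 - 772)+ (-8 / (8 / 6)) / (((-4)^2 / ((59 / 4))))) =1024583090777 / 2815631280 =363.89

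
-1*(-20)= 20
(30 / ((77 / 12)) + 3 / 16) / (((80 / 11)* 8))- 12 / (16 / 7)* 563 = -211862169 / 71680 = -2955.67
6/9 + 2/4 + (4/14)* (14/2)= 3.17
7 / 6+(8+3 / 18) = 28 / 3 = 9.33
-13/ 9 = -1.44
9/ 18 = 1/ 2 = 0.50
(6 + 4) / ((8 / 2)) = 5 / 2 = 2.50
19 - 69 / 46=35 / 2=17.50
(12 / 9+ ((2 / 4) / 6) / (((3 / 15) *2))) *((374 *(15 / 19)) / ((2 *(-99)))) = -3145 / 1368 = -2.30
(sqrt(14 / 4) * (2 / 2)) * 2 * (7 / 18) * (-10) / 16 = -35 * sqrt(14) / 144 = -0.91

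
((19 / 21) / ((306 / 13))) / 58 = 247 / 372708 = 0.00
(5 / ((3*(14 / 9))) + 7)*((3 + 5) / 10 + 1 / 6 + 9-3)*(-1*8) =-47234 / 105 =-449.85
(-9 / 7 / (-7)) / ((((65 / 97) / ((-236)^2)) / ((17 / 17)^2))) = 48622608 / 3185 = 15266.12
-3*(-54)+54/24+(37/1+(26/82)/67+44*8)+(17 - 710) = -1535521/10988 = -139.75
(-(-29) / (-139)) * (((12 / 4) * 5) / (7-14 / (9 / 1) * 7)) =783 / 973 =0.80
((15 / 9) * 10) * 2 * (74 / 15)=1480 / 9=164.44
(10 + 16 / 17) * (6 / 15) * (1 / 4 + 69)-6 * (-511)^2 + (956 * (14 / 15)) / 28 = -399429721 / 255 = -1566391.06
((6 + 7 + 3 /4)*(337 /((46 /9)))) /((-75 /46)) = -11121 /20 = -556.05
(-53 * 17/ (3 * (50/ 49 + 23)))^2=1949134201/ 12467961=156.33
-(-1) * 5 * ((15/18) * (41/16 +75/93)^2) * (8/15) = 1551245/61504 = 25.22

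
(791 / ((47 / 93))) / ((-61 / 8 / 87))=-51199848 / 2867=-17858.34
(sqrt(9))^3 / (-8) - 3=-51 / 8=-6.38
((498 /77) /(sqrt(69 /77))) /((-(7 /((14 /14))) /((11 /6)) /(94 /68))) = -3901 * sqrt(5313) /114954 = -2.47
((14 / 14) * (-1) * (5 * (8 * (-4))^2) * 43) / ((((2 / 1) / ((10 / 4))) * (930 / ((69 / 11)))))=-632960 / 341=-1856.19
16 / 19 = 0.84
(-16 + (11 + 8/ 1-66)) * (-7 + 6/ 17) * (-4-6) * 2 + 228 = -8147.29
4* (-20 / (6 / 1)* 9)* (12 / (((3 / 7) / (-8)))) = 26880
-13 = -13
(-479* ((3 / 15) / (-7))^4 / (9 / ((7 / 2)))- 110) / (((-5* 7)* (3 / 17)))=7215870643 / 405168750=17.81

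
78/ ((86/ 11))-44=-1463/ 43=-34.02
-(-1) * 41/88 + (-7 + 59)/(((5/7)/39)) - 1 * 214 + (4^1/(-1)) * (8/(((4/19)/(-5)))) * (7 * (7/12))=7562279/1320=5729.00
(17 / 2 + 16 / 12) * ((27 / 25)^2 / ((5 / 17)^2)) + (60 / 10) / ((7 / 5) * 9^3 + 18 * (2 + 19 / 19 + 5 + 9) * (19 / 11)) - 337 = -181418089157 / 887531250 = -204.41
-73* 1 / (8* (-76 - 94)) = 73 / 1360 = 0.05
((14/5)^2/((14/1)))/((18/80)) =112/45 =2.49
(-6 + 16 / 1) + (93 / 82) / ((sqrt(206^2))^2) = 34797613 / 3479752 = 10.00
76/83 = 0.92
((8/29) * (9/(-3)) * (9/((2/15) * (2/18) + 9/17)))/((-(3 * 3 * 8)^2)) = 765/289768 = 0.00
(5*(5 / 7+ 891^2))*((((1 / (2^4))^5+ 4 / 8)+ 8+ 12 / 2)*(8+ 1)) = 950548553659305 / 1835008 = 518007852.64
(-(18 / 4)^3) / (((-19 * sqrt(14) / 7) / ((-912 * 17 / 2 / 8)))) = -8694.44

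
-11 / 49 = -0.22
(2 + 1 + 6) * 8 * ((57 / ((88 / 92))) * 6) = 283176 / 11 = 25743.27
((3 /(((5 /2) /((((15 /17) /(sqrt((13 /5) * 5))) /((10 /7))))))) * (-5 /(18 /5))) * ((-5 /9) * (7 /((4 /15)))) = 6125 * sqrt(13) /5304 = 4.16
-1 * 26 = -26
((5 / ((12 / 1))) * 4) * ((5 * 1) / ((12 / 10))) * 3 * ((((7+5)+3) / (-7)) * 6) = -267.86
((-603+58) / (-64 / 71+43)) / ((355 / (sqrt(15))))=-109* sqrt(15) / 2989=-0.14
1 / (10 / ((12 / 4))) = 3 / 10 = 0.30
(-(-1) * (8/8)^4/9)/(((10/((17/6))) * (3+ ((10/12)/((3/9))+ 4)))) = 17/5130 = 0.00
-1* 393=-393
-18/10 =-9/5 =-1.80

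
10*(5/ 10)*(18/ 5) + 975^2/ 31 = 951183/ 31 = 30683.32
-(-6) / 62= 3 / 31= 0.10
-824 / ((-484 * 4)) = 103 / 242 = 0.43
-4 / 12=-1 / 3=-0.33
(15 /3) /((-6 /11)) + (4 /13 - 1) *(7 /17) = -12533 /1326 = -9.45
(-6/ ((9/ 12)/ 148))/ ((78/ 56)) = -33152/ 39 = -850.05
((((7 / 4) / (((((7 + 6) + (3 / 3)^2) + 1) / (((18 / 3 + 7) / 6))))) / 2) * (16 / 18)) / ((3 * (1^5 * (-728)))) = -1 / 19440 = -0.00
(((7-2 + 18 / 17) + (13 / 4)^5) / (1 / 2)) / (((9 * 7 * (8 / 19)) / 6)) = 5806267 / 34816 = 166.77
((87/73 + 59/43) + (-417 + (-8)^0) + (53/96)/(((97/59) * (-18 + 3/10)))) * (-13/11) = 235666171039/482301072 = 488.63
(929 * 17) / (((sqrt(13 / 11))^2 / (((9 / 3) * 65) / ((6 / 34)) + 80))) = 205861755 / 13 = 15835519.62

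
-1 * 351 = -351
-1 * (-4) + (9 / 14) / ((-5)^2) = 1409 / 350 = 4.03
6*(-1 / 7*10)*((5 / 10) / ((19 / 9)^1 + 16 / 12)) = -270 / 217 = -1.24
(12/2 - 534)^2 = 278784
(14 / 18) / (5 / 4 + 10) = 28 / 405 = 0.07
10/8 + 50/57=485/228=2.13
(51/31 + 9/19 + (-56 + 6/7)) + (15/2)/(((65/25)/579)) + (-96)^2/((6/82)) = 13675159703/107198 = 127569.17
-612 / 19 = -32.21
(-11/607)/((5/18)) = -198/3035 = -0.07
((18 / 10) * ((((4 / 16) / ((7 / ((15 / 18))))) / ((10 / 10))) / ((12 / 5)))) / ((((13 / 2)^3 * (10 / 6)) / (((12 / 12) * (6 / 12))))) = 3 / 123032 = 0.00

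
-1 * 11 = -11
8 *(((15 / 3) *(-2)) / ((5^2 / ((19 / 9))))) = -304 / 45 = -6.76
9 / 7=1.29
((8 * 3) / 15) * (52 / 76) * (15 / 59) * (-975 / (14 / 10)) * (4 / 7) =-6084000 / 54929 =-110.76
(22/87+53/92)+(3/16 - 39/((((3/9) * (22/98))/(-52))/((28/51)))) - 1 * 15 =88998111317/5986992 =14865.25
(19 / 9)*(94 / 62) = 893 / 279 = 3.20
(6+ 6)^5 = 248832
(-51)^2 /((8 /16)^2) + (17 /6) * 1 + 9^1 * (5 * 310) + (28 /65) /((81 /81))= 9499333 /390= 24357.26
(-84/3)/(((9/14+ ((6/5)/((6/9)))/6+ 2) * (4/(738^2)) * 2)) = -66718890/103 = -647756.21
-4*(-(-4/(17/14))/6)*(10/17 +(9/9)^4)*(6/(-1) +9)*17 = -3024/17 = -177.88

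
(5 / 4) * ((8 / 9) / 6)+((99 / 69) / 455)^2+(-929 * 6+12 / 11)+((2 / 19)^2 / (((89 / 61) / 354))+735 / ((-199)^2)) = -5570.02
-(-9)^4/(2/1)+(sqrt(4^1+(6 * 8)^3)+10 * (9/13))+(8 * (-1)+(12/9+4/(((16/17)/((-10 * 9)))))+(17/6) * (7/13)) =-285575/78+2 * sqrt(27649) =-3328.66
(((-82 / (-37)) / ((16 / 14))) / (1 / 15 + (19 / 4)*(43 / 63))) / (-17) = -90405 / 2622301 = -0.03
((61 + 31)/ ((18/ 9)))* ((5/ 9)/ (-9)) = -230/ 81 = -2.84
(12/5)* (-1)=-12/5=-2.40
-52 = -52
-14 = -14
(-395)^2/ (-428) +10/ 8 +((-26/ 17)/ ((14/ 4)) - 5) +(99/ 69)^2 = -4939637303/ 13471514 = -366.67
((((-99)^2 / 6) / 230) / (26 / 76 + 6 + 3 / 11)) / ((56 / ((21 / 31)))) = 2048409 / 157715600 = 0.01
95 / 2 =47.50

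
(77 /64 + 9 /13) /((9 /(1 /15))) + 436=48973097 /112320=436.01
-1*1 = -1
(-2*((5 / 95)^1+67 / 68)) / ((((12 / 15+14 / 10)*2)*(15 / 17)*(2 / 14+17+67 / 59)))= -184611 / 6310964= -0.03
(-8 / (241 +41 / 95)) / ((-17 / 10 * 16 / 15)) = 7125 / 389912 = 0.02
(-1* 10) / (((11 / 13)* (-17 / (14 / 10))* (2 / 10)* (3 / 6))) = 1820 / 187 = 9.73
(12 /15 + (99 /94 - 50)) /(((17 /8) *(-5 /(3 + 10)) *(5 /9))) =10590372 /99875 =106.04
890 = 890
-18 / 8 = -9 / 4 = -2.25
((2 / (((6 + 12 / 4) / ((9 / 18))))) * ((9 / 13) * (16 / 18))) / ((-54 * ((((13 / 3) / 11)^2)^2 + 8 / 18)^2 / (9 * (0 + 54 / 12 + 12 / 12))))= -1145962577826 / 4013522184997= -0.29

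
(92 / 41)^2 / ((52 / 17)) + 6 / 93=1158838 / 677443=1.71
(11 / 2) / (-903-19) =-11 / 1844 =-0.01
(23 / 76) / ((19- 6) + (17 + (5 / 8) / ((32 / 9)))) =1472 / 146775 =0.01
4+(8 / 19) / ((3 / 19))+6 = 38 / 3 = 12.67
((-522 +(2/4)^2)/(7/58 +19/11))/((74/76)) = -12649307/43623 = -289.97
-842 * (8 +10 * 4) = -40416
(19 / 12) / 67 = 19 / 804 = 0.02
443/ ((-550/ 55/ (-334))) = 73981/ 5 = 14796.20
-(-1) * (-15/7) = -15/7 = -2.14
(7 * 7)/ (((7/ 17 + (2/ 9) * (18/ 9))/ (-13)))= -97461/ 131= -743.98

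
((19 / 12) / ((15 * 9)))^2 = 361 / 2624400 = 0.00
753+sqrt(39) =759.24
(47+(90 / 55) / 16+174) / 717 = 19457 / 63096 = 0.31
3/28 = 0.11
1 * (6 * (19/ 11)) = 114/ 11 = 10.36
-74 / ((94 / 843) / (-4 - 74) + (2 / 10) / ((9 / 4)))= -846.11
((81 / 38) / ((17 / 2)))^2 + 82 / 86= 4559612 / 4486147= 1.02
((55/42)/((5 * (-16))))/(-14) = 11/9408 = 0.00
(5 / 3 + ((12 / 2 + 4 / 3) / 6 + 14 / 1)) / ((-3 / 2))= -304 / 27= -11.26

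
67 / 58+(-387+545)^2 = 24965.16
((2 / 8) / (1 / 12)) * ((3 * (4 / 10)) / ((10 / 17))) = 153 / 25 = 6.12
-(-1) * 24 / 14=12 / 7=1.71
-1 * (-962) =962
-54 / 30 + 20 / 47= -323 / 235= -1.37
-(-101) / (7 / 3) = 303 / 7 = 43.29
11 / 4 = 2.75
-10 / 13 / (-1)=10 / 13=0.77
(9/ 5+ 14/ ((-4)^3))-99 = -97.42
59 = 59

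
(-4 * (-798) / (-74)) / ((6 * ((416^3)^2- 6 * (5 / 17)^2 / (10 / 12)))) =-2023 / 1458397643698146506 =-0.00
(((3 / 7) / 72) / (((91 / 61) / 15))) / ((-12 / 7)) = -305 / 8736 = -0.03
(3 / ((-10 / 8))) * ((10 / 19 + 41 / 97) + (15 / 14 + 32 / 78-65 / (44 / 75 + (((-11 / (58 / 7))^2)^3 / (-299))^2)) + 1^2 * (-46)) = 370.32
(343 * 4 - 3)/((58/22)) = 15059/29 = 519.28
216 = 216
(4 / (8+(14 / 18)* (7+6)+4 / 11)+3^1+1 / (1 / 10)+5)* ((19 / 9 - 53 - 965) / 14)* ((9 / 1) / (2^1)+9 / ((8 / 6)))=-761566185 / 51212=-14870.85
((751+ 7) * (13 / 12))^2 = 24275329 / 36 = 674314.69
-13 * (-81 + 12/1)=897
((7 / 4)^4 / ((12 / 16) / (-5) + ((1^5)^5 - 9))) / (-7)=1715 / 10432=0.16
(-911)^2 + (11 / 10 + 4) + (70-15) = 8299811 / 10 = 829981.10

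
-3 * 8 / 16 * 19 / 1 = -57 / 2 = -28.50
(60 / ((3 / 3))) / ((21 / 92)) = 1840 / 7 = 262.86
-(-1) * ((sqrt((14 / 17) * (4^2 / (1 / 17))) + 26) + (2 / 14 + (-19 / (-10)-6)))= 4 * sqrt(14) + 1543 / 70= 37.01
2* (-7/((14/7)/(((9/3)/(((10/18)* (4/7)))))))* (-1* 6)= 3969/10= 396.90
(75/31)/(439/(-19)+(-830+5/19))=-1425/502324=-0.00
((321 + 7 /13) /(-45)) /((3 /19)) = -15884 /351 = -45.25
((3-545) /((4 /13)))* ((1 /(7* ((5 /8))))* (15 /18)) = -7046 /21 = -335.52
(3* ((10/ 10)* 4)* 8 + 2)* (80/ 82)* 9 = 35280/ 41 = 860.49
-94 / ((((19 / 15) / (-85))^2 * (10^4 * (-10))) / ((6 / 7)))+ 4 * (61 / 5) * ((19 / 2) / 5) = 96.35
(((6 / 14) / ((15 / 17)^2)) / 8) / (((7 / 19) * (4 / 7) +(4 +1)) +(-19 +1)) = -5491 / 1020600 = -0.01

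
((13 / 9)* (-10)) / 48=-65 / 216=-0.30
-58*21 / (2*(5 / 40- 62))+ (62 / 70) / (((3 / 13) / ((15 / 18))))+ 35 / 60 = 188831 / 13860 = 13.62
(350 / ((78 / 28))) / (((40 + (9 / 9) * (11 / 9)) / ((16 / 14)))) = 2400 / 689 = 3.48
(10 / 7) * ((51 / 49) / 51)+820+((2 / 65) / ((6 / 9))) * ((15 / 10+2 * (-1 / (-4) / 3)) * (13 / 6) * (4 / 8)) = 3375583 / 4116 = 820.11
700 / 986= 350 / 493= 0.71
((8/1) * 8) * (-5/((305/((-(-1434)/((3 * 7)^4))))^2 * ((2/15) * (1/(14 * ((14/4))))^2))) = -7311488/2170991403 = -0.00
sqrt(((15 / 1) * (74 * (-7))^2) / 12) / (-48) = -259 * sqrt(5) / 48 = -12.07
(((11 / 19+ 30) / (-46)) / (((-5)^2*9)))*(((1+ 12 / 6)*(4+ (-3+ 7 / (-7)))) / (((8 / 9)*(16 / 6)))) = 0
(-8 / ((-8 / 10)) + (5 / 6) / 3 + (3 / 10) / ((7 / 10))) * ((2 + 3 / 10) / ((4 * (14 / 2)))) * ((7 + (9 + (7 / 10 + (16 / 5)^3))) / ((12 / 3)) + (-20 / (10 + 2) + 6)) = 1554483727 / 105840000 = 14.69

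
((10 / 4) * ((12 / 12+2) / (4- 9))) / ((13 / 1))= -3 / 26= -0.12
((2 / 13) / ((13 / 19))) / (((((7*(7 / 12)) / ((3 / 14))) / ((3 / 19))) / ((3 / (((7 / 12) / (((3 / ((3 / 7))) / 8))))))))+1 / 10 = 62827 / 579670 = 0.11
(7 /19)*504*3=10584 /19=557.05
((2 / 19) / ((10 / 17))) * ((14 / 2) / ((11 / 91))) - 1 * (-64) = 77709 / 1045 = 74.36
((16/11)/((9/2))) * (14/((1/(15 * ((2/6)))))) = 2240/99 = 22.63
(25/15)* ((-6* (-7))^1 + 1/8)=70.21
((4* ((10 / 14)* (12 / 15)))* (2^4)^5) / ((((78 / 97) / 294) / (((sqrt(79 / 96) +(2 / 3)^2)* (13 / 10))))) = 22783459328 / 45 +711983104* sqrt(474) / 15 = 1539697054.89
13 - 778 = -765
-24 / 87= -8 / 29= -0.28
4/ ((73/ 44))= 176/ 73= 2.41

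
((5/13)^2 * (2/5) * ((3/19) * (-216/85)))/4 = -324/54587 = -0.01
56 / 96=7 / 12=0.58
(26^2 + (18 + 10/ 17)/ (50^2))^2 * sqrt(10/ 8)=51589441091241 * sqrt(5)/ 225781250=510925.94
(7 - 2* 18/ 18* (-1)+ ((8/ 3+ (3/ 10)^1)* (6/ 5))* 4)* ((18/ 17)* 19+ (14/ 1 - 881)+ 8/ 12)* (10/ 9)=-50148434/ 2295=-21851.17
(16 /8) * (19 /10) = 19 /5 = 3.80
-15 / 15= -1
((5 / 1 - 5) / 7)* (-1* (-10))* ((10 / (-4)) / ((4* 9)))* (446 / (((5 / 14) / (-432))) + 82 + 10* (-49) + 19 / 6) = 0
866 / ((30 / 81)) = 2338.20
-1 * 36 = -36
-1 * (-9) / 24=0.38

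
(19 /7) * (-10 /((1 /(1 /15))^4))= -0.00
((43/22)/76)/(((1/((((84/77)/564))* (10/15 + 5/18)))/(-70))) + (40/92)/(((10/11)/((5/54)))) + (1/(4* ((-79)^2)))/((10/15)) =68771294917/1675107192132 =0.04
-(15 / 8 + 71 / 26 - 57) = 5449 / 104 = 52.39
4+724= 728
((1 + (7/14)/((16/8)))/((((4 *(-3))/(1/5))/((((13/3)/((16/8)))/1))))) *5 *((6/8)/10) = -13/768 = -0.02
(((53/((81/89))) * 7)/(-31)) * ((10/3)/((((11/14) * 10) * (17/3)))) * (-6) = 924532/156519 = 5.91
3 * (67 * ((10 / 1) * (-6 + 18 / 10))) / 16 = -4221 / 8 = -527.62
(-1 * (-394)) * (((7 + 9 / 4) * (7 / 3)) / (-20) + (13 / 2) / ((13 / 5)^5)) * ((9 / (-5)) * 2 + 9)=-12450536127 / 5712200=-2179.64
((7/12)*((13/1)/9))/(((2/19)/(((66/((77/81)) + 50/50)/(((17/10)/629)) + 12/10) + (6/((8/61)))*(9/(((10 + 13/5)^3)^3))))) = 74541603704325338260147/357344323585230240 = 208598.82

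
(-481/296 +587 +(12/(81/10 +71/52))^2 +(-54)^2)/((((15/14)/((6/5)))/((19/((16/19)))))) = 88520.36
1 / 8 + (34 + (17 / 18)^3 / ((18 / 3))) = 1199015 / 34992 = 34.27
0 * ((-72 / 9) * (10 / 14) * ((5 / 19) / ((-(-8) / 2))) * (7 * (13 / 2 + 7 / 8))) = 0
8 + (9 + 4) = 21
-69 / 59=-1.17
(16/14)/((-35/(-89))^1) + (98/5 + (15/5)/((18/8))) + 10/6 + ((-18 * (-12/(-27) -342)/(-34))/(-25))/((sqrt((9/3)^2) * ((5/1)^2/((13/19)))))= 758868263/29675625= 25.57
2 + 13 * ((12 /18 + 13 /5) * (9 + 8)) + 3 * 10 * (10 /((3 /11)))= 27359 /15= 1823.93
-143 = -143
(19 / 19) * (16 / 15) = 16 / 15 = 1.07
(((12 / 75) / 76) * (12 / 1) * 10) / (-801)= -8 / 25365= -0.00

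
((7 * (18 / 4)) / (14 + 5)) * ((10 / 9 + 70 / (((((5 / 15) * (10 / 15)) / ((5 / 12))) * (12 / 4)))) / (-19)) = -595 / 152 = -3.91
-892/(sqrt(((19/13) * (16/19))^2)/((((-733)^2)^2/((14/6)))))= -89665905229433.46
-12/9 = -4/3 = -1.33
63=63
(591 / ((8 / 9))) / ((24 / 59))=104607 / 64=1634.48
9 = 9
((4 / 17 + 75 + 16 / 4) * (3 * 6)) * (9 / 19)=218214 / 323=675.59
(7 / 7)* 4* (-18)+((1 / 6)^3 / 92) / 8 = -11446271 / 158976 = -72.00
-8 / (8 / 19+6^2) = -38 / 173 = -0.22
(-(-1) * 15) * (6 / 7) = 90 / 7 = 12.86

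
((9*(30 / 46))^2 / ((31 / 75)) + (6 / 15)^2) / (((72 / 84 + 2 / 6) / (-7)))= -5032908237 / 10249375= -491.05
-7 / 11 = -0.64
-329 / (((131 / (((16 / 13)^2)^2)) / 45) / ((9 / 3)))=-2910781440 / 3741491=-777.97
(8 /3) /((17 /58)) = 464 /51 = 9.10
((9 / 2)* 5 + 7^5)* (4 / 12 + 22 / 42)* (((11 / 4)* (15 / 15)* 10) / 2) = 5553735 / 28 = 198347.68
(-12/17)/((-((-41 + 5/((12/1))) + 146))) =144/21505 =0.01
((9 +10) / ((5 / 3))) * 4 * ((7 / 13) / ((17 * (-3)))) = -532 / 1105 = -0.48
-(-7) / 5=7 / 5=1.40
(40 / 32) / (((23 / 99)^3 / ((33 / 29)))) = 160099335 / 1411372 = 113.44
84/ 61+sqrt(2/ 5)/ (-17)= 84/ 61 -sqrt(10)/ 85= 1.34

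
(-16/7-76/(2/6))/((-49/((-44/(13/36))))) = -196416/343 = -572.64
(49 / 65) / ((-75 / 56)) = -0.56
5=5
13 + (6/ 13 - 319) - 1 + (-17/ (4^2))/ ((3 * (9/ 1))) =-1721741/ 5616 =-306.58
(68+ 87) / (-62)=-5 / 2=-2.50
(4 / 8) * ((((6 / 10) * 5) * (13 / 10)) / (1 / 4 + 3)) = 3 / 5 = 0.60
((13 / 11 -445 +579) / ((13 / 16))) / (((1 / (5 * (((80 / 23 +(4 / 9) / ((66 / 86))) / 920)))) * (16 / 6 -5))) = -6340568 / 4032567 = -1.57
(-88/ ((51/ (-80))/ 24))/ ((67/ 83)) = 4674560/ 1139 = 4104.09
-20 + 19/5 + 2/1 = -71/5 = -14.20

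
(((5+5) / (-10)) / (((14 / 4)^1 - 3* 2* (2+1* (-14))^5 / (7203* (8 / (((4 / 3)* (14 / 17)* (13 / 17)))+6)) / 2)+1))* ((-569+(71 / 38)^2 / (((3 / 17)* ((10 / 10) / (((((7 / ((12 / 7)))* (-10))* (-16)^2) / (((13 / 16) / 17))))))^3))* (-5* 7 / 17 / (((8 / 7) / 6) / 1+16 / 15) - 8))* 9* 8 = -73668548809624948369658555136375452 / 178495588066653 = -412719157977820596512.24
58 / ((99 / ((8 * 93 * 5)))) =71920 / 33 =2179.39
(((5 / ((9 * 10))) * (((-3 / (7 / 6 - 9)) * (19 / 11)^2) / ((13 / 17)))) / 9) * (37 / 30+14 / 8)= 1098523 / 39922740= 0.03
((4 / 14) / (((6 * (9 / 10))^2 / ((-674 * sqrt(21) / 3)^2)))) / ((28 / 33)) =62462950 / 5103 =12240.44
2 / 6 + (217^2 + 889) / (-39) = -47965 / 39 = -1229.87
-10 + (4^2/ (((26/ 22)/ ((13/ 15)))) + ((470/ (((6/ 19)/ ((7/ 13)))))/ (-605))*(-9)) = 322193/ 23595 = 13.66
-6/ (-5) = 6/ 5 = 1.20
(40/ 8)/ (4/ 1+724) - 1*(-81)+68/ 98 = 416347/ 5096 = 81.70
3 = 3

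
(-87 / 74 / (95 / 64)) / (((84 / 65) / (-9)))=27144 / 4921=5.52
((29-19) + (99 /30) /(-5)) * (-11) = -5137 /50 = -102.74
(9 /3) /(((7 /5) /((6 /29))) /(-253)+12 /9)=22770 /9917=2.30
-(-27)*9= 243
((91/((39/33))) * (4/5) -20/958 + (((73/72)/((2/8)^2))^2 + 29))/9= 68623717/1745955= 39.30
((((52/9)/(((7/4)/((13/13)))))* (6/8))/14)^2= 676/21609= 0.03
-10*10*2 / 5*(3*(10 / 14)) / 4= -150 / 7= -21.43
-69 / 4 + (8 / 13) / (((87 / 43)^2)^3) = -388760418687505 / 22548562452468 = -17.24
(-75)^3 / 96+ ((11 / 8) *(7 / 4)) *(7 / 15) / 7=-1054649 / 240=-4394.37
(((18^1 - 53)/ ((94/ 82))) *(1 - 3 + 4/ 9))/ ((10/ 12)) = 8036/ 141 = 56.99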